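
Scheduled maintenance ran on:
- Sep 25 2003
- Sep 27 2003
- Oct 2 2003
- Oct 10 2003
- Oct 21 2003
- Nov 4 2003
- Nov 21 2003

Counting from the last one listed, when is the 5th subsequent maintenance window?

Mar 30 2004

Gaps: 2, 5, 8, 11, 14, 17 days — each gap is 3 larger than the previous one.
Next gap: 20 days. Nov 21 2003 + 20 days = Dec 11 2003.
Next gap: 23 days. Dec 11 2003 + 23 days = Jan 3 2004.
Next gap: 26 days. Jan 3 2004 + 26 days = Jan 29 2004.
Next gap: 29 days. Jan 29 2004 + 29 days = Feb 27 2004.
Next gap: 32 days. Feb 27 2004 + 32 days = Mar 30 2004.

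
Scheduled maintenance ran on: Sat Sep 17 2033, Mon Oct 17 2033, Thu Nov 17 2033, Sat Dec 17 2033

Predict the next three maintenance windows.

Tue Jan 17 2034, Fri Feb 17 2034, Fri Mar 17 2034

Each date is the 17th; the gaps (30, 31, 30) track the month lengths.
The rule is the 17th of each month.
Next: January 2034 → Tue Jan 17 2034.
February 2034: Fri Feb 17 2034.
March 2034: Fri Mar 17 2034.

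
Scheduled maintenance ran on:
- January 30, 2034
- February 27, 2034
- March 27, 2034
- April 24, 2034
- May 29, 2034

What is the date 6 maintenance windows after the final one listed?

Every date is a Monday; gaps 28, 28, 28, 35 days.
Each is the last Monday of its month (at least one falls on the 29th or later, ruling out '4th Monday').
June 2034 ends with Monday June 26, 2034.
July 2034 ends with Monday July 31, 2034.
August 2034 ends with Monday August 28, 2034.
Last Monday of September 2034: September 25, 2034.
Last Monday of October 2034: October 30, 2034.
Last Monday of November 2034: November 27, 2034.

November 27, 2034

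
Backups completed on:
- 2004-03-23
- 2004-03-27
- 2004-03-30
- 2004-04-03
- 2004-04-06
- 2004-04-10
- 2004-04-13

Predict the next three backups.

2004-04-17, 2004-04-20, 2004-04-24

Every event lands on a Tuesday or Saturday (gaps cycle 4, 3, 4, 3, 4, 3).
So the schedule is: every Tuesday and Saturday.
The following Saturday is 2004-04-17.
Next Tuesday: 2004-04-20.
The following Saturday is 2004-04-24.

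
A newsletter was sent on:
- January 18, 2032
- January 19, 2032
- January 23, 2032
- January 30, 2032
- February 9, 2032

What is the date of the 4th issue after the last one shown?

April 19, 2032

The spacing grows by 3 each time: 1, 4, 7, 10 days.
Next gap: 13 days. February 9, 2032 + 13 days = February 22, 2032.
Next gap: 16 days. February 22, 2032 + 16 days = March 9, 2032.
Next gap: 19 days. March 9, 2032 + 19 days = March 28, 2032.
Next gap: 22 days. March 28, 2032 + 22 days = April 19, 2032.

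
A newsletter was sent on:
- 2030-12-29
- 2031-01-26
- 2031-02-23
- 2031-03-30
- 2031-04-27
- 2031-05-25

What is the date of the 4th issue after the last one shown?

All Sundays; the gaps (28, 28, 35, 28, 28) vary with month length.
This is the last Sunday of each month.
Last Sunday of June 2031: 2031-06-29.
Last Sunday of July 2031: 2031-07-27.
Last Sunday of August 2031: 2031-08-31.
September 2031 ends with Sunday 2031-09-28.

2031-09-28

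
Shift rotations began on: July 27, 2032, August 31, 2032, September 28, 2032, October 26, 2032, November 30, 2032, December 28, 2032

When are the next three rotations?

Every date is a Tuesday; gaps 35, 28, 28, 35, 28 days.
Each is the last Tuesday of its month (at least one falls on the 29th or later, ruling out '4th Tuesday').
Last Tuesday of January 2033: January 25, 2033.
Last Tuesday of February 2033: February 22, 2033.
Last Tuesday of March 2033: March 29, 2033.

January 25, 2033; February 22, 2033; March 29, 2033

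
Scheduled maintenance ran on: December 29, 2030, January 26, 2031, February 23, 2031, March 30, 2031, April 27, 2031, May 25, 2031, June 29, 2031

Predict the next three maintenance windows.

July 27, 2031; August 31, 2031; September 28, 2031

All Sundays; the gaps (28, 28, 35, 28, 28, 35) vary with month length.
This is the last Sunday of each month.
July 2031 ends with Sunday July 27, 2031.
August 2031 ends with Sunday August 31, 2031.
September 2031 ends with Sunday September 28, 2031.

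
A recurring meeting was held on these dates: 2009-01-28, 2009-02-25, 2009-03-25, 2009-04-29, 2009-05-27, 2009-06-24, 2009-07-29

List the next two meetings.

2009-08-26, 2009-09-30

Every date is a Wednesday; gaps 28, 28, 35, 28, 28, 35 days.
Each is the last Wednesday of its month (at least one falls on the 29th or later, ruling out '4th Wednesday').
August 2009 ends with Wednesday 2009-08-26.
September 2009 ends with Wednesday 2009-09-30.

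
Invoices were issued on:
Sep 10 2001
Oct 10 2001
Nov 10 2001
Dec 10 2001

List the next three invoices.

Jan 10 2002, Feb 10 2002, Mar 10 2002

The day-of-month is always 10 (30, 31, 30 days between events).
So this recurs on the 10th of each month.
Next: January 2002 → Jan 10 2002.
Next: February 2002 → Feb 10 2002.
Next: March 2002 → Mar 10 2002.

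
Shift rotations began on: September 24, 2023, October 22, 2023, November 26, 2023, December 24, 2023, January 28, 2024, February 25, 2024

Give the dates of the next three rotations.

March 24, 2024; April 28, 2024; May 26, 2024

These are Sundays at 28- or 35-day spacing (28, 35, 28, 35, 28).
The pattern: 4th Sunday of the month.
4th Sunday of March 2024: March 24, 2024.
4th Sunday of April 2024: April 28, 2024.
May 2024 — 4th Sunday is May 26, 2024.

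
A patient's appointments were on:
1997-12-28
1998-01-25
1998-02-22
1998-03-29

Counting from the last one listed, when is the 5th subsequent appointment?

Every date is a Sunday; gaps 28, 28, 35 days.
Each is the last Sunday of its month (at least one falls on the 29th or later, ruling out '4th Sunday').
April 1998 ends with Sunday 1998-04-26.
May 1998 ends with Sunday 1998-05-31.
June 1998 ends with Sunday 1998-06-28.
Last Sunday of July 1998: 1998-07-26.
Last Sunday of August 1998: 1998-08-30.

1998-08-30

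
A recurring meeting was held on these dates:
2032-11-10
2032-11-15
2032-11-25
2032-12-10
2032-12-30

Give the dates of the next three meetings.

2033-01-24, 2033-02-23, 2033-03-30

Gaps: 5, 10, 15, 20 days — each gap is 5 larger than the previous one.
Next gap: 25 days. 2032-12-30 + 25 days = 2033-01-24.
Next gap: 30 days. 2033-01-24 + 30 days = 2033-02-23.
Next gap: 35 days. 2033-02-23 + 35 days = 2033-03-30.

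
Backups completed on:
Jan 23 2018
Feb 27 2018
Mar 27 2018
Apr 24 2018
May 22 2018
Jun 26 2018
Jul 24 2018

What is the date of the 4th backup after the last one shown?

Nov 27 2018

These are Tuesdays at 28- or 35-day spacing (35, 28, 28, 28, 35, 28).
The pattern: 4th Tuesday of the month.
4th Tuesday of August 2018: Aug 28 2018.
4th Tuesday of September 2018: Sep 25 2018.
October 2018 — 4th Tuesday is Oct 23 2018.
4th Tuesday of November 2018: Nov 27 2018.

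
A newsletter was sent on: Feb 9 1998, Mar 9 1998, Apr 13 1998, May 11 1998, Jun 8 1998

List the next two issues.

These are Mondays at 28- or 35-day spacing (28, 35, 28, 28).
The pattern: 2nd Monday of the month.
2nd Monday of July 1998: Jul 13 1998.
2nd Monday of August 1998: Aug 10 1998.

Jul 13 1998, Aug 10 1998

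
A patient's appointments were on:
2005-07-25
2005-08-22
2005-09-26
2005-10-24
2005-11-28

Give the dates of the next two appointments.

2005-12-26, 2006-01-23

These are Mondays at 28- or 35-day spacing (28, 35, 28, 35).
The pattern: 4th Monday of the month.
December 2005 — 4th Monday is 2005-12-26.
January 2006 — 4th Monday is 2006-01-23.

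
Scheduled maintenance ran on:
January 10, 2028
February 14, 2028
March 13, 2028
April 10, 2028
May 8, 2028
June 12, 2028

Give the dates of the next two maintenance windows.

July 10, 2028; August 14, 2028

Gaps: 35, 28, 28, 28, 35 days — a mix of 28 and 35. Every date is a Monday.
Each is the 2nd Monday of its month.
July 2028 — 2nd Monday is July 10, 2028.
August 2028 — 2nd Monday is August 14, 2028.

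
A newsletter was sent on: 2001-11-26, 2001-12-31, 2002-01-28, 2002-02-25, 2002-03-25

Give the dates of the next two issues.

2002-04-29, 2002-05-27

All Mondays; the gaps (35, 28, 28, 28) vary with month length.
This is the last Monday of each month.
Last Monday of April 2002: 2002-04-29.
Last Monday of May 2002: 2002-05-27.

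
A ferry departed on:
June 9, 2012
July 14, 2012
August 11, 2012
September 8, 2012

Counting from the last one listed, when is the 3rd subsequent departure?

December 8, 2012

These are Saturdays at 28- or 35-day spacing (35, 28, 28).
The pattern: 2nd Saturday of the month.
2nd Saturday of October 2012: October 13, 2012.
2nd Saturday of November 2012: November 10, 2012.
December 2012 — 2nd Saturday is December 8, 2012.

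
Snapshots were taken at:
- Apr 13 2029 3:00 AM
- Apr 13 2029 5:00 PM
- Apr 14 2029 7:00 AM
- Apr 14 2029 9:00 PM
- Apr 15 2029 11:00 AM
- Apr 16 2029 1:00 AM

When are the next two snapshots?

Apr 16 2029 3:00 PM, Apr 17 2029 5:00 AM

The interval is a steady 14 hours (14, 14, 14, 14, 14).
Apr 16 2029 1:00 AM + 14 h = Apr 16 2029 3:00 PM.
Apr 16 2029 3:00 PM + 14 h = Apr 17 2029 5:00 AM.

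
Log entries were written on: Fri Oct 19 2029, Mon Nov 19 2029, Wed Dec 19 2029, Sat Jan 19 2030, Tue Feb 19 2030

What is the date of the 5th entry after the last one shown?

Fri Jul 19 2030

The day-of-month is always 19 (31, 30, 31, 31 days between events).
So this recurs on the 19th of each month.
Next: March 2030 → Tue Mar 19 2030.
April 2030: Fri Apr 19 2030.
May 2030: Sun May 19 2030.
June 2030: Wed Jun 19 2030.
Next: July 2030 → Fri Jul 19 2030.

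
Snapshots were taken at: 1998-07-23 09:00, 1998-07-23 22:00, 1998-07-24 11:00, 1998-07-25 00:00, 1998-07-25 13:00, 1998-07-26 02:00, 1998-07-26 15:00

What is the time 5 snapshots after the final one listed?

The interval is a steady 13 hours (13, 13, 13, 13, 13, 13).
1998-07-26 15:00 + 13 h = 1998-07-27 04:00.
1998-07-27 04:00 + 13 h = 1998-07-27 17:00.
1998-07-27 17:00 + 13 h = 1998-07-28 06:00.
1998-07-28 06:00 + 13 h = 1998-07-28 19:00.
1998-07-28 19:00 + 13 h = 1998-07-29 08:00.

1998-07-29 08:00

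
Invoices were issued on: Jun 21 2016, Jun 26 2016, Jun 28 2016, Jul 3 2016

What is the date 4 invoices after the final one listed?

Jul 17 2016

Every event lands on a Tuesday or Sunday (gaps cycle 5, 2, 5).
So the schedule is: every Tuesday and Sunday.
Next Tuesday: Jul 5 2016.
Next Sunday: Jul 10 2016.
Next Tuesday: Jul 12 2016.
Next Sunday: Jul 17 2016.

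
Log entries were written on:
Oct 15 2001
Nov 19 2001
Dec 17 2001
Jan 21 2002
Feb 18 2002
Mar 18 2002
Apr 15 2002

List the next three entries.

May 20 2002, Jun 17 2002, Jul 15 2002

Gaps: 35, 28, 35, 28, 28, 28 days — a mix of 28 and 35. Every date is a Monday.
Each is the 3rd Monday of its month.
3rd Monday of May 2002: May 20 2002.
June 2002 — 3rd Monday is Jun 17 2002.
3rd Monday of July 2002: Jul 15 2002.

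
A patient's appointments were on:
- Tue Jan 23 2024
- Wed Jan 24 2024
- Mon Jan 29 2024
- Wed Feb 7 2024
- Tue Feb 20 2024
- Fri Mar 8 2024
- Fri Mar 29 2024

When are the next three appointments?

Gaps: 1, 5, 9, 13, 17, 21 days — each gap is 4 larger than the previous one.
Next gap: 25 days. Fri Mar 29 2024 + 25 days = Tue Apr 23 2024.
Next gap: 29 days. Tue Apr 23 2024 + 29 days = Wed May 22 2024.
Next gap: 33 days. Wed May 22 2024 + 33 days = Mon Jun 24 2024.

Tue Apr 23 2024, Wed May 22 2024, Mon Jun 24 2024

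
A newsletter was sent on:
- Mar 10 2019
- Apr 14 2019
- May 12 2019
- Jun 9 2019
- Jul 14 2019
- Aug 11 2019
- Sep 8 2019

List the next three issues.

Oct 13 2019, Nov 10 2019, Dec 8 2019

All dates are Sundays, 35, 28, 28, 35, 28, 28 days apart.
Specifically, the 2nd Sunday of each month.
October 2019 — 2nd Sunday is Oct 13 2019.
2nd Sunday of November 2019: Nov 10 2019.
2nd Sunday of December 2019: Dec 8 2019.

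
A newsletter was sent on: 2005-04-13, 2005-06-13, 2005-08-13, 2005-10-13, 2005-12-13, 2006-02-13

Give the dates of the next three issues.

2006-04-13, 2006-06-13, 2006-08-13

Each date is the 13th; the gaps (61, 61, 61, 61, 62) track the month lengths.
The rule is the 13th of every 2 months.
April 2006: 2006-04-13.
June 2006: 2006-06-13.
August 2006: 2006-08-13.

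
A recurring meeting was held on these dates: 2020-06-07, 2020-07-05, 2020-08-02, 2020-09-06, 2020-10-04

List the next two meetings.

2020-11-01, 2020-12-06

All dates are Sundays, 28, 28, 35, 28 days apart.
Specifically, the 1st Sunday of each month.
November 2020 — 1st Sunday is 2020-11-01.
December 2020 — 1st Sunday is 2020-12-06.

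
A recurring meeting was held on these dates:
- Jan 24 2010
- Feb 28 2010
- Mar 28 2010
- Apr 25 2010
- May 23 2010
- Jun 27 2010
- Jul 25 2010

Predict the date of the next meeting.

Gaps: 35, 28, 28, 28, 35, 28 days — a mix of 28 and 35. Every date is a Sunday.
Each is the 4th Sunday of its month.
4th Sunday of August 2010: Aug 22 2010.

Aug 22 2010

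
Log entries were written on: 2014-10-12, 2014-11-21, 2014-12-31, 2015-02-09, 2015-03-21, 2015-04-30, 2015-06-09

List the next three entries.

The spacing is 40, 40, 40, 40, 40, 40 days — always 40 days.
2015-06-09 + 40 days = 2015-07-19.
2015-07-19 + 40 days = 2015-08-28.
2015-08-28 + 40 days = 2015-10-07.

2015-07-19, 2015-08-28, 2015-10-07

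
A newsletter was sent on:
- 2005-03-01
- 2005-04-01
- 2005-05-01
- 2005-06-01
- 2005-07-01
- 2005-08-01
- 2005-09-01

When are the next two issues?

2005-10-01, 2005-11-01

Each date is the 1st; the gaps (31, 30, 31, 30, 31, 31) track the month lengths.
The rule is the 1st of each month.
Next: October 2005 → 2005-10-01.
Next: November 2005 → 2005-11-01.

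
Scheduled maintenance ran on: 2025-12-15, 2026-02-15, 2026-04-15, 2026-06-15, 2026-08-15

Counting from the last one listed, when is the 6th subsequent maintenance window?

2027-08-15

The day-of-month is always 15 (62, 59, 61, 61 days between events).
So this recurs on the 15th of every 2 months.
October 2026: 2026-10-15.
December 2026: 2026-12-15.
Next: February 2027 → 2027-02-15.
April 2027: 2027-04-15.
June 2027: 2027-06-15.
August 2027: 2027-08-15.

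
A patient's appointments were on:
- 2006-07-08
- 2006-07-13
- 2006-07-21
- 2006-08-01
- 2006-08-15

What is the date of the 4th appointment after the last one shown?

2006-11-09

Intervals are 5, 8, 11, 14 days — an arithmetic progression with common difference 3.
Next gap: 17 days. 2006-08-15 + 17 days = 2006-09-01.
Next gap: 20 days. 2006-09-01 + 20 days = 2006-09-21.
Next gap: 23 days. 2006-09-21 + 23 days = 2006-10-14.
Next gap: 26 days. 2006-10-14 + 26 days = 2006-11-09.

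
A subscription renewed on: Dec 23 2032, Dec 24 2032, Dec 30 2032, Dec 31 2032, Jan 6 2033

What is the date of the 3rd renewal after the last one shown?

Gaps: 1, 6, 1, 6 days — not constant, but cyclic with period 2.
The events fall on every Thursday and Friday.
Next Friday: Jan 7 2033.
The following Thursday is Jan 13 2033.
Next Friday: Jan 14 2033.

Jan 14 2033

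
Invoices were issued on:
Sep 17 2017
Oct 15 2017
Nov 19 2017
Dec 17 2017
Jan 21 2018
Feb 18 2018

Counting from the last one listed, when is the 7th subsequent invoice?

Sep 16 2018

All dates are Sundays, 28, 35, 28, 35, 28 days apart.
Specifically, the 3rd Sunday of each month.
3rd Sunday of March 2018: Mar 18 2018.
3rd Sunday of April 2018: Apr 15 2018.
3rd Sunday of May 2018: May 20 2018.
June 2018 — 3rd Sunday is Jun 17 2018.
3rd Sunday of July 2018: Jul 15 2018.
August 2018 — 3rd Sunday is Aug 19 2018.
September 2018 — 3rd Sunday is Sep 16 2018.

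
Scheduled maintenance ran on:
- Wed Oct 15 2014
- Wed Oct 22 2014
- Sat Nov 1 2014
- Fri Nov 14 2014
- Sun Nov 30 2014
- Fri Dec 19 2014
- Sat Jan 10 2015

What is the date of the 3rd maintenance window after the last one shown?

Sat Apr 4 2015

Gaps: 7, 10, 13, 16, 19, 22 days — each gap is 3 larger than the previous one.
Next gap: 25 days. Sat Jan 10 2015 + 25 days = Wed Feb 4 2015.
Next gap: 28 days. Wed Feb 4 2015 + 28 days = Wed Mar 4 2015.
Next gap: 31 days. Wed Mar 4 2015 + 31 days = Sat Apr 4 2015.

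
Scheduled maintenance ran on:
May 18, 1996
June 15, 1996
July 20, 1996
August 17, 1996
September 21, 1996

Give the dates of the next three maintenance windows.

October 19, 1996; November 16, 1996; December 21, 1996

These are Saturdays at 28- or 35-day spacing (28, 35, 28, 35).
The pattern: 3rd Saturday of the month.
October 1996 — 3rd Saturday is October 19, 1996.
November 1996 — 3rd Saturday is November 16, 1996.
December 1996 — 3rd Saturday is December 21, 1996.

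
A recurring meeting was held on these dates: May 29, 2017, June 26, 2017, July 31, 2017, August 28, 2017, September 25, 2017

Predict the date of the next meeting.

October 30, 2017

Every date is a Monday; gaps 28, 35, 28, 28 days.
Each is the last Monday of its month (at least one falls on the 29th or later, ruling out '4th Monday').
Last Monday of October 2017: October 30, 2017.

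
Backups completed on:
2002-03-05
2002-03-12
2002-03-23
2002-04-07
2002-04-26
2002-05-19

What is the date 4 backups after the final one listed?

Intervals are 7, 11, 15, 19, 23 days — an arithmetic progression with common difference 4.
Next gap: 27 days. 2002-05-19 + 27 days = 2002-06-15.
Next gap: 31 days. 2002-06-15 + 31 days = 2002-07-16.
Next gap: 35 days. 2002-07-16 + 35 days = 2002-08-20.
Next gap: 39 days. 2002-08-20 + 39 days = 2002-09-28.

2002-09-28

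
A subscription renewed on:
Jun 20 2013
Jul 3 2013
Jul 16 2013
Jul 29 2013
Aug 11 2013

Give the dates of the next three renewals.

The spacing is 13, 13, 13, 13 days — always 13 days.
Aug 11 2013 + 13 days = Aug 24 2013.
Aug 24 2013 + 13 days = Sep 6 2013.
Sep 6 2013 + 13 days = Sep 19 2013.

Aug 24 2013, Sep 6 2013, Sep 19 2013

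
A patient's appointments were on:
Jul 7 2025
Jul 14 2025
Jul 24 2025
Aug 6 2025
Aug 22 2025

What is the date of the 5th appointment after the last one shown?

Intervals are 7, 10, 13, 16 days — an arithmetic progression with common difference 3.
Next gap: 19 days. Aug 22 2025 + 19 days = Sep 10 2025.
Next gap: 22 days. Sep 10 2025 + 22 days = Oct 2 2025.
Next gap: 25 days. Oct 2 2025 + 25 days = Oct 27 2025.
Next gap: 28 days. Oct 27 2025 + 28 days = Nov 24 2025.
Next gap: 31 days. Nov 24 2025 + 31 days = Dec 25 2025.

Dec 25 2025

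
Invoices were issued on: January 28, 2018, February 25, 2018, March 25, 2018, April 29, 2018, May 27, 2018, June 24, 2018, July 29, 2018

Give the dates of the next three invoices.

All Sundays; the gaps (28, 28, 35, 28, 28, 35) vary with month length.
This is the last Sunday of each month.
Last Sunday of August 2018: August 26, 2018.
September 2018 ends with Sunday September 30, 2018.
Last Sunday of October 2018: October 28, 2018.

August 26, 2018; September 30, 2018; October 28, 2018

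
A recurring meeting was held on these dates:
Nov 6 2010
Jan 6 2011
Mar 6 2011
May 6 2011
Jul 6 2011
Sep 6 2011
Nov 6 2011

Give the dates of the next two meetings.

Jan 6 2012, Mar 6 2012

Each date is the 6th; the gaps (61, 59, 61, 61, 62, 61) track the month lengths.
The rule is the 6th of every 2 months.
Next: January 2012 → Jan 6 2012.
Next: March 2012 → Mar 6 2012.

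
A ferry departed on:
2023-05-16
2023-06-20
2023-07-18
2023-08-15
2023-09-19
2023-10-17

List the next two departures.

2023-11-21, 2023-12-19

These are Tuesdays at 28- or 35-day spacing (35, 28, 28, 35, 28).
The pattern: 3rd Tuesday of the month.
November 2023 — 3rd Tuesday is 2023-11-21.
3rd Tuesday of December 2023: 2023-12-19.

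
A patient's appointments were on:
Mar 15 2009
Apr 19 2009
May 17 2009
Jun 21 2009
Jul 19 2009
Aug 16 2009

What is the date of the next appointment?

All dates are Sundays, 35, 28, 35, 28, 28 days apart.
Specifically, the 3rd Sunday of each month.
3rd Sunday of September 2009: Sep 20 2009.

Sep 20 2009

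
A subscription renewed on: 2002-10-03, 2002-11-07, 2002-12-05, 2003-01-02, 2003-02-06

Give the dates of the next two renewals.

2003-03-06, 2003-04-03

These are Thursdays at 28- or 35-day spacing (35, 28, 28, 35).
The pattern: 1st Thursday of the month.
March 2003 — 1st Thursday is 2003-03-06.
April 2003 — 1st Thursday is 2003-04-03.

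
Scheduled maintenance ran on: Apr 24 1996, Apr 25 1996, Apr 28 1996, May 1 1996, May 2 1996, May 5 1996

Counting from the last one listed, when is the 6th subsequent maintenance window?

May 19 1996

Gaps: 1, 3, 3, 1, 3 days — not constant, but cyclic with period 3.
The events fall on every Wednesday, Thursday and Sunday.
The following Wednesday is May 8 1996.
The following Thursday is May 9 1996.
The following Sunday is May 12 1996.
The following Wednesday is May 15 1996.
The following Thursday is May 16 1996.
The following Sunday is May 19 1996.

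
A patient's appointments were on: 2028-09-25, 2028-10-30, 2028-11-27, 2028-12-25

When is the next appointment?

2029-01-29

These are Mondays with 35, 28, 28-day gaps.
Each is the final Monday of its month — 2028-10-30 is past the 28th, so '4th Monday' doesn't fit.
January 2029 ends with Monday 2029-01-29.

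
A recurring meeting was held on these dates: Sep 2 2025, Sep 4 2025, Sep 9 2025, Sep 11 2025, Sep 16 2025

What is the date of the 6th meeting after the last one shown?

Oct 7 2025

The gap pattern 2, 5, 2, 5 repeats every 2 events.
These are the Tuesdays and Thursdays of each week.
The following Thursday is Sep 18 2025.
The following Tuesday is Sep 23 2025.
Next Thursday: Sep 25 2025.
Next Tuesday: Sep 30 2025.
Next Thursday: Oct 2 2025.
The following Tuesday is Oct 7 2025.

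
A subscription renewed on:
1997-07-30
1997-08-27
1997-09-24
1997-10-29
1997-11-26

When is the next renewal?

1997-12-31

Every date is a Wednesday; gaps 28, 28, 35, 28 days.
Each is the last Wednesday of its month (at least one falls on the 29th or later, ruling out '4th Wednesday').
December 1997 ends with Wednesday 1997-12-31.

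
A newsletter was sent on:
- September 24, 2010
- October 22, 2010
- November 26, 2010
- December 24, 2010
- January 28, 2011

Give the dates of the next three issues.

February 25, 2011; March 25, 2011; April 22, 2011

All dates are Fridays, 28, 35, 28, 35 days apart.
Specifically, the 4th Friday of each month.
February 2011 — 4th Friday is February 25, 2011.
4th Friday of March 2011: March 25, 2011.
4th Friday of April 2011: April 22, 2011.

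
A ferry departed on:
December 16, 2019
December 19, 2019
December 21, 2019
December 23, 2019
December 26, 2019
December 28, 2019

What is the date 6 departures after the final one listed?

The gap pattern 3, 2, 2, 3, 2 repeats every 3 events.
These are the Mondays, Thursdays and Saturdays of each week.
The following Monday is December 30, 2019.
The following Thursday is January 2, 2020.
Next Saturday: January 4, 2020.
The following Monday is January 6, 2020.
Next Thursday: January 9, 2020.
Next Saturday: January 11, 2020.

January 11, 2020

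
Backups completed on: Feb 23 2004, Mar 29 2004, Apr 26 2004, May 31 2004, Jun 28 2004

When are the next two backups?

All Mondays; the gaps (35, 28, 35, 28) vary with month length.
This is the last Monday of each month.
Last Monday of July 2004: Jul 26 2004.
Last Monday of August 2004: Aug 30 2004.

Jul 26 2004, Aug 30 2004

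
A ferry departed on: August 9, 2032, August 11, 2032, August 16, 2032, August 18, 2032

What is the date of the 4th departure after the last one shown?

The gap pattern 2, 5, 2 repeats every 2 events.
These are the Mondays and Wednesdays of each week.
Next Monday: August 23, 2032.
Next Wednesday: August 25, 2032.
The following Monday is August 30, 2032.
Next Wednesday: September 1, 2032.

September 1, 2032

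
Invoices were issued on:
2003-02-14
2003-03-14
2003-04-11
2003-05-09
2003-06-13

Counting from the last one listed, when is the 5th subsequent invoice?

2003-11-14

All dates are Fridays, 28, 28, 28, 35 days apart.
Specifically, the 2nd Friday of each month.
2nd Friday of July 2003: 2003-07-11.
August 2003 — 2nd Friday is 2003-08-08.
2nd Friday of September 2003: 2003-09-12.
October 2003 — 2nd Friday is 2003-10-10.
November 2003 — 2nd Friday is 2003-11-14.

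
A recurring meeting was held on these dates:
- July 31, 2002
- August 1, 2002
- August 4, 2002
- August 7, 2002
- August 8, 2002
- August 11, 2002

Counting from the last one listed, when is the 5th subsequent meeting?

Gaps: 1, 3, 3, 1, 3 days — not constant, but cyclic with period 3.
The events fall on every Wednesday, Thursday and Sunday.
Next Wednesday: August 14, 2002.
Next Thursday: August 15, 2002.
The following Sunday is August 18, 2002.
Next Wednesday: August 21, 2002.
Next Thursday: August 22, 2002.

August 22, 2002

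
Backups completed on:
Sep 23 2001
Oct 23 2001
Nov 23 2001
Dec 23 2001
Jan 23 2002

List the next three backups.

Each date is the 23rd; the gaps (30, 31, 30, 31) track the month lengths.
The rule is the 23rd of each month.
Next: February 2002 → Feb 23 2002.
Next: March 2002 → Mar 23 2002.
Next: April 2002 → Apr 23 2002.

Feb 23 2002, Mar 23 2002, Apr 23 2002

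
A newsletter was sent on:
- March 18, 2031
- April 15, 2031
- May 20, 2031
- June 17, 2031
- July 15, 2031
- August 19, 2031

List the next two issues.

Gaps: 28, 35, 28, 28, 35 days — a mix of 28 and 35. Every date is a Tuesday.
Each is the 3rd Tuesday of its month.
September 2031 — 3rd Tuesday is September 16, 2031.
3rd Tuesday of October 2031: October 21, 2031.

September 16, 2031; October 21, 2031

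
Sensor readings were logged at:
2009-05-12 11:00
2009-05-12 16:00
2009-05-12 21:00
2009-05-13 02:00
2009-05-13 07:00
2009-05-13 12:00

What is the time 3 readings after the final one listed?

Gaps: 5, 5, 5, 5, 5 hours — each event is 5 hours after the previous one.
2009-05-13 12:00 + 5 h = 2009-05-13 17:00.
2009-05-13 17:00 + 5 h = 2009-05-13 22:00.
2009-05-13 22:00 + 5 h = 2009-05-14 03:00.

2009-05-14 03:00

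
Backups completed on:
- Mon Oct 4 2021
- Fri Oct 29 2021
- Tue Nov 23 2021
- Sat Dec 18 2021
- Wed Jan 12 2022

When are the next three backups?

Sun Feb 6 2022, Thu Mar 3 2022, Mon Mar 28 2022

Every event comes 25 days after the last (25, 25, 25, 25).
Wed Jan 12 2022 + 25 days = Sun Feb 6 2022.
Sun Feb 6 2022 + 25 days = Thu Mar 3 2022.
Thu Mar 3 2022 + 25 days = Mon Mar 28 2022.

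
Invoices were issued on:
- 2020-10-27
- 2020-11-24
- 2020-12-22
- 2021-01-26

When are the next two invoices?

All dates are Tuesdays, 28, 28, 35 days apart.
Specifically, the 4th Tuesday of each month.
4th Tuesday of February 2021: 2021-02-23.
March 2021 — 4th Tuesday is 2021-03-23.

2021-02-23, 2021-03-23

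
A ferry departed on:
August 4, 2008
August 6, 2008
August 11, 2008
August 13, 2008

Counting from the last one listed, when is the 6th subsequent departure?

The gap pattern 2, 5, 2 repeats every 2 events.
These are the Mondays and Wednesdays of each week.
Next Monday: August 18, 2008.
The following Wednesday is August 20, 2008.
The following Monday is August 25, 2008.
The following Wednesday is August 27, 2008.
Next Monday: September 1, 2008.
Next Wednesday: September 3, 2008.

September 3, 2008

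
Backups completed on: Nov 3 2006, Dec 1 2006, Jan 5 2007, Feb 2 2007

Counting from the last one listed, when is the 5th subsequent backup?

These are Fridays at 28- or 35-day spacing (28, 35, 28).
The pattern: 1st Friday of the month.
March 2007 — 1st Friday is Mar 2 2007.
1st Friday of April 2007: Apr 6 2007.
May 2007 — 1st Friday is May 4 2007.
1st Friday of June 2007: Jun 1 2007.
1st Friday of July 2007: Jul 6 2007.

Jul 6 2007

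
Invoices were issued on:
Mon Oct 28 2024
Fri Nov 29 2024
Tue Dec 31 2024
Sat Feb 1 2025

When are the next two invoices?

Wed Mar 5 2025, Sun Apr 6 2025

Gaps between consecutive events: 32, 32, 32 days — a constant 32-day interval.
Sat Feb 1 2025 + 32 days = Wed Mar 5 2025.
Wed Mar 5 2025 + 32 days = Sun Apr 6 2025.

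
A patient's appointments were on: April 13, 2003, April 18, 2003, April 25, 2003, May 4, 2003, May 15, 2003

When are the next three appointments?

May 28, 2003; June 12, 2003; June 29, 2003

Gaps: 5, 7, 9, 11 days — each gap is 2 larger than the previous one.
Next gap: 13 days. May 15, 2003 + 13 days = May 28, 2003.
Next gap: 15 days. May 28, 2003 + 15 days = June 12, 2003.
Next gap: 17 days. June 12, 2003 + 17 days = June 29, 2003.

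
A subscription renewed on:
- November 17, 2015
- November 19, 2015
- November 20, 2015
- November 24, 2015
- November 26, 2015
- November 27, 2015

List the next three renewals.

Every event lands on a Tuesday or Thursday or Friday (gaps cycle 2, 1, 4, 2, 1).
So the schedule is: every Tuesday, Thursday and Friday.
Next Tuesday: December 1, 2015.
The following Thursday is December 3, 2015.
The following Friday is December 4, 2015.

December 1, 2015; December 3, 2015; December 4, 2015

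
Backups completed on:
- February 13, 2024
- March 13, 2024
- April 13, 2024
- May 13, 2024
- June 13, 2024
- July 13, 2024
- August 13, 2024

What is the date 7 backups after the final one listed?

Gaps: 29, 31, 30, 31, 30, 31 days — not constant. Every event is on the 13th of the month.
Pattern: the 13th of each month.
September 2024: September 13, 2024.
Next: October 2024 → October 13, 2024.
November 2024: November 13, 2024.
December 2024: December 13, 2024.
Next: January 2025 → January 13, 2025.
February 2025: February 13, 2025.
March 2025: March 13, 2025.

March 13, 2025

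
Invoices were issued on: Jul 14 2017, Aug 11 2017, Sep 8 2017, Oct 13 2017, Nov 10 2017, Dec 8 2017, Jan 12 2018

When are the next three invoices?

All dates are Fridays, 28, 28, 35, 28, 28, 35 days apart.
Specifically, the 2nd Friday of each month.
February 2018 — 2nd Friday is Feb 9 2018.
2nd Friday of March 2018: Mar 9 2018.
April 2018 — 2nd Friday is Apr 13 2018.

Feb 9 2018, Mar 9 2018, Apr 13 2018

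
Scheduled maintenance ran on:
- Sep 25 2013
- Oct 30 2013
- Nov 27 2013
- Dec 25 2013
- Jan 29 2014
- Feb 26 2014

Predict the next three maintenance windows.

These are Wednesdays with 35, 28, 28, 35, 28-day gaps.
Each is the final Wednesday of its month — Oct 30 2013 is past the 28th, so '4th Wednesday' doesn't fit.
Last Wednesday of March 2014: Mar 26 2014.
April 2014 ends with Wednesday Apr 30 2014.
Last Wednesday of May 2014: May 28 2014.

Mar 26 2014, Apr 30 2014, May 28 2014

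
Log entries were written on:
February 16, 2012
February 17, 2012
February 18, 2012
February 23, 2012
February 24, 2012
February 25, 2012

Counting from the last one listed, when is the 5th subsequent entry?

Gaps: 1, 1, 5, 1, 1 days — not constant, but cyclic with period 3.
The events fall on every Thursday, Friday and Saturday.
Next Thursday: March 1, 2012.
The following Friday is March 2, 2012.
Next Saturday: March 3, 2012.
The following Thursday is March 8, 2012.
Next Friday: March 9, 2012.

March 9, 2012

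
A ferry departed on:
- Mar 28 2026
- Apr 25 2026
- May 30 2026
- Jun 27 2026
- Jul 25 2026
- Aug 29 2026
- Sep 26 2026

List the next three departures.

All Saturdays; the gaps (28, 35, 28, 28, 35, 28) vary with month length.
This is the last Saturday of each month.
Last Saturday of October 2026: Oct 31 2026.
Last Saturday of November 2026: Nov 28 2026.
Last Saturday of December 2026: Dec 26 2026.

Oct 31 2026, Nov 28 2026, Dec 26 2026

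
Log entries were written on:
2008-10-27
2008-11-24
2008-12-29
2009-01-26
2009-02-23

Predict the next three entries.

These are Mondays with 28, 35, 28, 28-day gaps.
Each is the final Monday of its month — 2008-12-29 is past the 28th, so '4th Monday' doesn't fit.
Last Monday of March 2009: 2009-03-30.
April 2009 ends with Monday 2009-04-27.
May 2009 ends with Monday 2009-05-25.

2009-03-30, 2009-04-27, 2009-05-25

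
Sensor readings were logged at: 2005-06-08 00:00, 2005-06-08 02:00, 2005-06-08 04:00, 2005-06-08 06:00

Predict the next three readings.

Gaps: 2, 2, 2 hours — each event is 2 hours after the previous one.
2005-06-08 06:00 + 2 h = 2005-06-08 08:00.
2005-06-08 08:00 + 2 h = 2005-06-08 10:00.
2005-06-08 10:00 + 2 h = 2005-06-08 12:00.

2005-06-08 08:00, 2005-06-08 10:00, 2005-06-08 12:00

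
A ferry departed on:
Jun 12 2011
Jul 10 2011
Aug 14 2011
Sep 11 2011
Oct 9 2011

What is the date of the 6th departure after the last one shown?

Apr 8 2012

Gaps: 28, 35, 28, 28 days — a mix of 28 and 35. Every date is a Sunday.
Each is the 2nd Sunday of its month.
November 2011 — 2nd Sunday is Nov 13 2011.
December 2011 — 2nd Sunday is Dec 11 2011.
January 2012 — 2nd Sunday is Jan 8 2012.
2nd Sunday of February 2012: Feb 12 2012.
March 2012 — 2nd Sunday is Mar 11 2012.
April 2012 — 2nd Sunday is Apr 8 2012.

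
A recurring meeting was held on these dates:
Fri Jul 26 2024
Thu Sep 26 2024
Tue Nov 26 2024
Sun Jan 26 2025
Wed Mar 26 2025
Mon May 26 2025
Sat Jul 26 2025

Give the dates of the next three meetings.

Fri Sep 26 2025, Wed Nov 26 2025, Mon Jan 26 2026

Gaps: 62, 61, 61, 59, 61, 61 days — not constant. Every event is on the 26th of the month.
Pattern: the 26th of every 2 months.
September 2025: Fri Sep 26 2025.
Next: November 2025 → Wed Nov 26 2025.
January 2026: Mon Jan 26 2026.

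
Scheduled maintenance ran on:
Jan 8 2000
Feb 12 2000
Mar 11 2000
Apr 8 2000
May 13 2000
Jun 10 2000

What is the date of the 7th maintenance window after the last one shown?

Jan 13 2001

All dates are Saturdays, 35, 28, 28, 35, 28 days apart.
Specifically, the 2nd Saturday of each month.
July 2000 — 2nd Saturday is Jul 8 2000.
August 2000 — 2nd Saturday is Aug 12 2000.
2nd Saturday of September 2000: Sep 9 2000.
October 2000 — 2nd Saturday is Oct 14 2000.
November 2000 — 2nd Saturday is Nov 11 2000.
December 2000 — 2nd Saturday is Dec 9 2000.
2nd Saturday of January 2001: Jan 13 2001.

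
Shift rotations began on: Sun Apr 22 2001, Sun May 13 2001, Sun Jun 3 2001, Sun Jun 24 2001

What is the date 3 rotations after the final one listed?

Sun Aug 26 2001

Every event comes 21 days after the last (21, 21, 21).
Sun Jun 24 2001 + 21 days = Sun Jul 15 2001.
Sun Jul 15 2001 + 21 days = Sun Aug 5 2001.
Sun Aug 5 2001 + 21 days = Sun Aug 26 2001.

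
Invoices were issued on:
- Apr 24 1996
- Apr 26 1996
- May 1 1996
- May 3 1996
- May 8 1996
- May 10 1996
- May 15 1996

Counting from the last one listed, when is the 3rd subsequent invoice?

Gaps: 2, 5, 2, 5, 2, 5 days — not constant, but cyclic with period 2.
The events fall on every Wednesday and Friday.
Next Friday: May 17 1996.
The following Wednesday is May 22 1996.
Next Friday: May 24 1996.

May 24 1996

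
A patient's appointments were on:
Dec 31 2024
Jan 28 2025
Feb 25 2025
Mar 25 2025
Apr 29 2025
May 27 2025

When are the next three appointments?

Every date is a Tuesday; gaps 28, 28, 28, 35, 28 days.
Each is the last Tuesday of its month (at least one falls on the 29th or later, ruling out '4th Tuesday').
Last Tuesday of June 2025: Jun 24 2025.
Last Tuesday of July 2025: Jul 29 2025.
August 2025 ends with Tuesday Aug 26 2025.

Jun 24 2025, Jul 29 2025, Aug 26 2025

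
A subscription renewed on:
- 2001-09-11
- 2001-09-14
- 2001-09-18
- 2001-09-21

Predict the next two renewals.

2001-09-25, 2001-09-28

Every event lands on a Tuesday or Friday (gaps cycle 3, 4, 3).
So the schedule is: every Tuesday and Friday.
The following Tuesday is 2001-09-25.
The following Friday is 2001-09-28.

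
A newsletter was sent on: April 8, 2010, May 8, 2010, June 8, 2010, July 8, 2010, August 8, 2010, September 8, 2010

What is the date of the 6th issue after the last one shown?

March 8, 2011

The day-of-month is always 8 (30, 31, 30, 31, 31 days between events).
So this recurs on the 8th of each month.
October 2010: October 8, 2010.
November 2010: November 8, 2010.
Next: December 2010 → December 8, 2010.
January 2011: January 8, 2011.
Next: February 2011 → February 8, 2011.
March 2011: March 8, 2011.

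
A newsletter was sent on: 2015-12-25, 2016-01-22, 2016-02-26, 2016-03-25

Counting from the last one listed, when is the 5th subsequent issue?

Gaps: 28, 35, 28 days — a mix of 28 and 35. Every date is a Friday.
Each is the 4th Friday of its month.
4th Friday of April 2016: 2016-04-22.
May 2016 — 4th Friday is 2016-05-27.
June 2016 — 4th Friday is 2016-06-24.
July 2016 — 4th Friday is 2016-07-22.
4th Friday of August 2016: 2016-08-26.

2016-08-26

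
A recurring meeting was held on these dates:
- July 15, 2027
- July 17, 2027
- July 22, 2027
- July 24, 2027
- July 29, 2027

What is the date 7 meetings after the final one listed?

Gaps: 2, 5, 2, 5 days — not constant, but cyclic with period 2.
The events fall on every Thursday and Saturday.
Next Saturday: July 31, 2027.
The following Thursday is August 5, 2027.
The following Saturday is August 7, 2027.
Next Thursday: August 12, 2027.
The following Saturday is August 14, 2027.
Next Thursday: August 19, 2027.
Next Saturday: August 21, 2027.

August 21, 2027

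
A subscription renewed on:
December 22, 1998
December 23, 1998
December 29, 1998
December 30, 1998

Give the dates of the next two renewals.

January 5, 1999; January 6, 1999

The gap pattern 1, 6, 1 repeats every 2 events.
These are the Tuesdays and Wednesdays of each week.
The following Tuesday is January 5, 1999.
Next Wednesday: January 6, 1999.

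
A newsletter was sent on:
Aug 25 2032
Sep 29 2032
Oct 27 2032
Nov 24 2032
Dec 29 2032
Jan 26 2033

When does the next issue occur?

Feb 23 2033

Every date is a Wednesday; gaps 35, 28, 28, 35, 28 days.
Each is the last Wednesday of its month (at least one falls on the 29th or later, ruling out '4th Wednesday').
February 2033 ends with Wednesday Feb 23 2033.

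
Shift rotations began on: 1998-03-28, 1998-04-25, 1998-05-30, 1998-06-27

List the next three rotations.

1998-07-25, 1998-08-29, 1998-09-26

Every date is a Saturday; gaps 28, 35, 28 days.
Each is the last Saturday of its month (at least one falls on the 29th or later, ruling out '4th Saturday').
Last Saturday of July 1998: 1998-07-25.
August 1998 ends with Saturday 1998-08-29.
Last Saturday of September 1998: 1998-09-26.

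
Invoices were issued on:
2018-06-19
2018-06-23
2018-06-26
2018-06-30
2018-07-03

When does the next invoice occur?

2018-07-07

Gaps: 4, 3, 4, 3 days — not constant, but cyclic with period 2.
The events fall on every Tuesday and Saturday.
Next Saturday: 2018-07-07.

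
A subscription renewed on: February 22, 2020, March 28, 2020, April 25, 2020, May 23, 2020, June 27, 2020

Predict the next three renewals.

July 25, 2020; August 22, 2020; September 26, 2020

These are Saturdays at 28- or 35-day spacing (35, 28, 28, 35).
The pattern: 4th Saturday of the month.
July 2020 — 4th Saturday is July 25, 2020.
August 2020 — 4th Saturday is August 22, 2020.
September 2020 — 4th Saturday is September 26, 2020.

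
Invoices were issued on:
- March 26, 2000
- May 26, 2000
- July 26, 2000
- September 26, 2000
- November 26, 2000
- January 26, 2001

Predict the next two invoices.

Gaps: 61, 61, 62, 61, 61 days — not constant. Every event is on the 26th of the month.
Pattern: the 26th of every 2 months.
March 2001: March 26, 2001.
May 2001: May 26, 2001.

March 26, 2001; May 26, 2001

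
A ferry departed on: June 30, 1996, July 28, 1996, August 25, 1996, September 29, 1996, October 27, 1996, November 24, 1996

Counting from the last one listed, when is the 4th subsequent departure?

March 30, 1997

Every date is a Sunday; gaps 28, 28, 35, 28, 28 days.
Each is the last Sunday of its month (at least one falls on the 29th or later, ruling out '4th Sunday').
Last Sunday of December 1996: December 29, 1996.
January 1997 ends with Sunday January 26, 1997.
Last Sunday of February 1997: February 23, 1997.
Last Sunday of March 1997: March 30, 1997.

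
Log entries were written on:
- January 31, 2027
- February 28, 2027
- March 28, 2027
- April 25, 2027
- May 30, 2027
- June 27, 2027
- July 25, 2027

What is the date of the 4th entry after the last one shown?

November 28, 2027

These are Sundays with 28, 28, 28, 35, 28, 28-day gaps.
Each is the final Sunday of its month — January 31, 2027 is past the 28th, so '4th Sunday' doesn't fit.
August 2027 ends with Sunday August 29, 2027.
September 2027 ends with Sunday September 26, 2027.
October 2027 ends with Sunday October 31, 2027.
Last Sunday of November 2027: November 28, 2027.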